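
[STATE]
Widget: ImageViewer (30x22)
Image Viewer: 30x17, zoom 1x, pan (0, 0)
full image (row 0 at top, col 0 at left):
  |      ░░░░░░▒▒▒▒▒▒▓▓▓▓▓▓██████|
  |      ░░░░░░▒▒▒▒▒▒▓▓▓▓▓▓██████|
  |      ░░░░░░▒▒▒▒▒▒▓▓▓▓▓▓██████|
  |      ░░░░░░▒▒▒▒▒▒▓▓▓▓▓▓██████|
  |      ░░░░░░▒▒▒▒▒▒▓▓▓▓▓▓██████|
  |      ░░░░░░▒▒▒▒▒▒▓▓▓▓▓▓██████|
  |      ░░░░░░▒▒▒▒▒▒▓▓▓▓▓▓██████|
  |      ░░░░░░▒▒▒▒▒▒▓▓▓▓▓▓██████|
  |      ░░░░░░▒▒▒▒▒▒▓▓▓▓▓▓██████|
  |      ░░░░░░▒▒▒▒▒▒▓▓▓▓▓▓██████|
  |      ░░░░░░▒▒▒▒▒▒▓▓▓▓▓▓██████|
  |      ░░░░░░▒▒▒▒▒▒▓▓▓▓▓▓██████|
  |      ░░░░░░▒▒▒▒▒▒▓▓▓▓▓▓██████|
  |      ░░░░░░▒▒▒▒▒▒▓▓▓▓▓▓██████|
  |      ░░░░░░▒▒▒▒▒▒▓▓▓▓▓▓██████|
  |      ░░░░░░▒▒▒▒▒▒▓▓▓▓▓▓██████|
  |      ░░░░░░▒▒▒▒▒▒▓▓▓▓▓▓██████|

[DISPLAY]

      ░░░░░░▒▒▒▒▒▒▓▓▓▓▓▓██████
      ░░░░░░▒▒▒▒▒▒▓▓▓▓▓▓██████
      ░░░░░░▒▒▒▒▒▒▓▓▓▓▓▓██████
      ░░░░░░▒▒▒▒▒▒▓▓▓▓▓▓██████
      ░░░░░░▒▒▒▒▒▒▓▓▓▓▓▓██████
      ░░░░░░▒▒▒▒▒▒▓▓▓▓▓▓██████
      ░░░░░░▒▒▒▒▒▒▓▓▓▓▓▓██████
      ░░░░░░▒▒▒▒▒▒▓▓▓▓▓▓██████
      ░░░░░░▒▒▒▒▒▒▓▓▓▓▓▓██████
      ░░░░░░▒▒▒▒▒▒▓▓▓▓▓▓██████
      ░░░░░░▒▒▒▒▒▒▓▓▓▓▓▓██████
      ░░░░░░▒▒▒▒▒▒▓▓▓▓▓▓██████
      ░░░░░░▒▒▒▒▒▒▓▓▓▓▓▓██████
      ░░░░░░▒▒▒▒▒▒▓▓▓▓▓▓██████
      ░░░░░░▒▒▒▒▒▒▓▓▓▓▓▓██████
      ░░░░░░▒▒▒▒▒▒▓▓▓▓▓▓██████
      ░░░░░░▒▒▒▒▒▒▓▓▓▓▓▓██████
                              
                              
                              
                              
                              


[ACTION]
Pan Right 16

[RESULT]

▒▒▓▓▓▓▓▓██████                
▒▒▓▓▓▓▓▓██████                
▒▒▓▓▓▓▓▓██████                
▒▒▓▓▓▓▓▓██████                
▒▒▓▓▓▓▓▓██████                
▒▒▓▓▓▓▓▓██████                
▒▒▓▓▓▓▓▓██████                
▒▒▓▓▓▓▓▓██████                
▒▒▓▓▓▓▓▓██████                
▒▒▓▓▓▓▓▓██████                
▒▒▓▓▓▓▓▓██████                
▒▒▓▓▓▓▓▓██████                
▒▒▓▓▓▓▓▓██████                
▒▒▓▓▓▓▓▓██████                
▒▒▓▓▓▓▓▓██████                
▒▒▓▓▓▓▓▓██████                
▒▒▓▓▓▓▓▓██████                
                              
                              
                              
                              
                              


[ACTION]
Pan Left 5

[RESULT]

░▒▒▒▒▒▒▓▓▓▓▓▓██████           
░▒▒▒▒▒▒▓▓▓▓▓▓██████           
░▒▒▒▒▒▒▓▓▓▓▓▓██████           
░▒▒▒▒▒▒▓▓▓▓▓▓██████           
░▒▒▒▒▒▒▓▓▓▓▓▓██████           
░▒▒▒▒▒▒▓▓▓▓▓▓██████           
░▒▒▒▒▒▒▓▓▓▓▓▓██████           
░▒▒▒▒▒▒▓▓▓▓▓▓██████           
░▒▒▒▒▒▒▓▓▓▓▓▓██████           
░▒▒▒▒▒▒▓▓▓▓▓▓██████           
░▒▒▒▒▒▒▓▓▓▓▓▓██████           
░▒▒▒▒▒▒▓▓▓▓▓▓██████           
░▒▒▒▒▒▒▓▓▓▓▓▓██████           
░▒▒▒▒▒▒▓▓▓▓▓▓██████           
░▒▒▒▒▒▒▓▓▓▓▓▓██████           
░▒▒▒▒▒▒▓▓▓▓▓▓██████           
░▒▒▒▒▒▒▓▓▓▓▓▓██████           
                              
                              
                              
                              
                              


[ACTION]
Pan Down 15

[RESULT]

░▒▒▒▒▒▒▓▓▓▓▓▓██████           
░▒▒▒▒▒▒▓▓▓▓▓▓██████           
                              
                              
                              
                              
                              
                              
                              
                              
                              
                              
                              
                              
                              
                              
                              
                              
                              
                              
                              
                              


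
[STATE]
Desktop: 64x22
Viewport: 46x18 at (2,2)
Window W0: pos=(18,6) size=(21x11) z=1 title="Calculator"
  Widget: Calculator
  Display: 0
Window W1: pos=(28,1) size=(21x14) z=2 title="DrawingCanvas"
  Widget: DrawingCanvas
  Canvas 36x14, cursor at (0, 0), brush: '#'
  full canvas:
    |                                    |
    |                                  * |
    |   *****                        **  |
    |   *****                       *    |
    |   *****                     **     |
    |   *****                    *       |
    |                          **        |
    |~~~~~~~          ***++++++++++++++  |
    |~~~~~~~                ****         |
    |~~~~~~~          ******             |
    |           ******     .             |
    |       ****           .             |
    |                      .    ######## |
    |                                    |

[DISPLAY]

                          ┃ DrawingCanvas     
                          ┠───────────────────
                          ┃+                  
                          ┃                   
                ┏━━━━━━━━━┃   *****           
                ┃ Calculat┃   *****           
                ┠─────────┃   *****           
                ┃         ┃   *****           
                ┃┌───┬───┬┃                   
                ┃│ 7 │ 8 │┃~~~~~~~          **
                ┃├───┼───┼┃~~~~~~~            
                ┃│ 4 │ 5 │┃~~~~~~~          **
                ┃├───┼───┼┗━━━━━━━━━━━━━━━━━━━
                ┃│ 1 │ 2 │ 3 │ - │  ┃         
                ┗━━━━━━━━━━━━━━━━━━━┛         
                                              
                                              
                                              


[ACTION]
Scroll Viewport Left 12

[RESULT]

                            ┃ DrawingCanvas   
                            ┠─────────────────
                            ┃+                
                            ┃                 
                  ┏━━━━━━━━━┃   *****         
                  ┃ Calculat┃   *****         
                  ┠─────────┃   *****         
                  ┃         ┃   *****         
                  ┃┌───┬───┬┃                 
                  ┃│ 7 │ 8 │┃~~~~~~~          
                  ┃├───┼───┼┃~~~~~~~          
                  ┃│ 4 │ 5 │┃~~~~~~~          
                  ┃├───┼───┼┗━━━━━━━━━━━━━━━━━
                  ┃│ 1 │ 2 │ 3 │ - │  ┃       
                  ┗━━━━━━━━━━━━━━━━━━━┛       
                                              
                                              
                                              


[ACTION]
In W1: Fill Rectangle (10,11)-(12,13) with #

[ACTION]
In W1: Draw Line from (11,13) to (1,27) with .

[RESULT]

                            ┃ DrawingCanvas   
                            ┠─────────────────
                            ┃+                
                            ┃                 
                  ┏━━━━━━━━━┃   *****         
                  ┃ Calculat┃   *****         
                  ┠─────────┃   *****         
                  ┃         ┃   *****         
                  ┃┌───┬───┬┃                 
                  ┃│ 7 │ 8 │┃~~~~~~~          
                  ┃├───┼───┼┃~~~~~~~          
                  ┃│ 4 │ 5 │┃~~~~~~~         .
                  ┃├───┼───┼┗━━━━━━━━━━━━━━━━━
                  ┃│ 1 │ 2 │ 3 │ - │  ┃       
                  ┗━━━━━━━━━━━━━━━━━━━┛       
                                              
                                              
                                              


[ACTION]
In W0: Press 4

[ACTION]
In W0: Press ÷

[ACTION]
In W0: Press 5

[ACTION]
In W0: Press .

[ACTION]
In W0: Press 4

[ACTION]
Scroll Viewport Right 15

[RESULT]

             ┃ DrawingCanvas     ┃            
             ┠───────────────────┨            
             ┃+                  ┃            
             ┃                   ┃            
   ┏━━━━━━━━━┃   *****           ┃            
   ┃ Calculat┃   *****           ┃            
   ┠─────────┃   *****           ┃            
   ┃         ┃   *****           ┃            
   ┃┌───┬───┬┃                   ┃            
   ┃│ 7 │ 8 │┃~~~~~~~          *.┃            
   ┃├───┼───┼┃~~~~~~~          . ┃            
   ┃│ 4 │ 5 │┃~~~~~~~         .**┃            
   ┃├───┼───┼┗━━━━━━━━━━━━━━━━━━━┛            
   ┃│ 1 │ 2 │ 3 │ - │  ┃                      
   ┗━━━━━━━━━━━━━━━━━━━┛                      
                                              
                                              
                                              


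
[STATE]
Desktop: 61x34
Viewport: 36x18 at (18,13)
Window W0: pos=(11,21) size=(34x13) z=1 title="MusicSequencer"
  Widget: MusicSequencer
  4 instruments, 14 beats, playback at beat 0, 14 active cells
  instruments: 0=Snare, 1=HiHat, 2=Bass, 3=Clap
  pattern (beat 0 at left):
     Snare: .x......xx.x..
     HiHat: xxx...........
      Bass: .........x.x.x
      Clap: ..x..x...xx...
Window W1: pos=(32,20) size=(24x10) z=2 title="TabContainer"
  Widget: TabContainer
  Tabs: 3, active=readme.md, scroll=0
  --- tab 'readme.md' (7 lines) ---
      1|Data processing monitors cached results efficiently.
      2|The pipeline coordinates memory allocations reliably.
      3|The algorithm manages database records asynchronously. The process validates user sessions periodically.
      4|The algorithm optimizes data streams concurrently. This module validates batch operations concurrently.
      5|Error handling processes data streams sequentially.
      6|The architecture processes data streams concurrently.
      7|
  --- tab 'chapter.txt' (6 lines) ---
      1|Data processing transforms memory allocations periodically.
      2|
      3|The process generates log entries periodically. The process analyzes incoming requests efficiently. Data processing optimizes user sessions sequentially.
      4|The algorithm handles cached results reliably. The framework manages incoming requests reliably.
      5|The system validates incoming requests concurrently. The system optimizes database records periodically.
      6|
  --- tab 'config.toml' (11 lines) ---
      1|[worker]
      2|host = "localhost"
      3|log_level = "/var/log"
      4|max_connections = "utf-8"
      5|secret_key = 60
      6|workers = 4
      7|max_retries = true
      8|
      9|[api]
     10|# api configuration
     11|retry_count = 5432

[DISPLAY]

                                    
                                    
                                    
                                    
                                    
                                    
                                    
              ┏━━━━━━━━━━━━━━━━━━━━━
━━━━━━━━━━━━━━┃ TabContainer        
Sequencer     ┠─────────────────────
──────────────┃[readme.md]│ chapter.
▼1234567890123┃─────────────────────
·█······██·█··┃Data processing monit
███···········┃The pipeline coordina
·········█·█·█┃The algorithm manages
··█··█···██···┃The algorithm optimiz
              ┗━━━━━━━━━━━━━━━━━━━━━
                          ┃         


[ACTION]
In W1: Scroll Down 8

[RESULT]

                                    
                                    
                                    
                                    
                                    
                                    
                                    
              ┏━━━━━━━━━━━━━━━━━━━━━
━━━━━━━━━━━━━━┃ TabContainer        
Sequencer     ┠─────────────────────
──────────────┃[readme.md]│ chapter.
▼1234567890123┃─────────────────────
·█······██·█··┃                     
███···········┃                     
·········█·█·█┃                     
··█··█···██···┃                     
              ┗━━━━━━━━━━━━━━━━━━━━━
                          ┃         


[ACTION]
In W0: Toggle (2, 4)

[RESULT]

                                    
                                    
                                    
                                    
                                    
                                    
                                    
              ┏━━━━━━━━━━━━━━━━━━━━━
━━━━━━━━━━━━━━┃ TabContainer        
Sequencer     ┠─────────────────────
──────────────┃[readme.md]│ chapter.
▼1234567890123┃─────────────────────
·█······██·█··┃                     
███···········┃                     
····█····█·█·█┃                     
··█··█···██···┃                     
              ┗━━━━━━━━━━━━━━━━━━━━━
                          ┃         


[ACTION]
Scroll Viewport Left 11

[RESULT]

                                    
                                    
                                    
                                    
                                    
                                    
                                    
                         ┏━━━━━━━━━━
    ┏━━━━━━━━━━━━━━━━━━━━┃ TabContai
    ┃ MusicSequencer     ┠──────────
    ┠────────────────────┃[readme.md
    ┃      ▼1234567890123┃──────────
    ┃ Snare·█······██·█··┃          
    ┃ HiHat███···········┃          
    ┃  Bass····█····█·█·█┃          
    ┃  Clap··█··█···██···┃          
    ┃                    ┗━━━━━━━━━━
    ┃                               


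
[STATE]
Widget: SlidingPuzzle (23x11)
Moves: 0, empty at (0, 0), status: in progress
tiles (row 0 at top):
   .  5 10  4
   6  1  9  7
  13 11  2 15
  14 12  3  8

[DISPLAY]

┌────┬────┬────┬────┐  
│    │  5 │ 10 │  4 │  
├────┼────┼────┼────┤  
│  6 │  1 │  9 │  7 │  
├────┼────┼────┼────┤  
│ 13 │ 11 │  2 │ 15 │  
├────┼────┼────┼────┤  
│ 14 │ 12 │  3 │  8 │  
└────┴────┴────┴────┘  
Moves: 0               
                       


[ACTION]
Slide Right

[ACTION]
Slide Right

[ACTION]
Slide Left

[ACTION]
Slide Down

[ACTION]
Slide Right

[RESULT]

┌────┬────┬────┬────┐  
│    │  5 │ 10 │  4 │  
├────┼────┼────┼────┤  
│  6 │  1 │  9 │  7 │  
├────┼────┼────┼────┤  
│ 13 │ 11 │  2 │ 15 │  
├────┼────┼────┼────┤  
│ 14 │ 12 │  3 │  8 │  
└────┴────┴────┴────┘  
Moves: 2               
                       


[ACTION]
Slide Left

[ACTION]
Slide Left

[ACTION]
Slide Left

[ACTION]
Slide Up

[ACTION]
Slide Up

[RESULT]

┌────┬────┬────┬────┐  
│  5 │ 10 │  4 │  7 │  
├────┼────┼────┼────┤  
│  6 │  1 │  9 │ 15 │  
├────┼────┼────┼────┤  
│ 13 │ 11 │  2 │    │  
├────┼────┼────┼────┤  
│ 14 │ 12 │  3 │  8 │  
└────┴────┴────┴────┘  
Moves: 7               
                       


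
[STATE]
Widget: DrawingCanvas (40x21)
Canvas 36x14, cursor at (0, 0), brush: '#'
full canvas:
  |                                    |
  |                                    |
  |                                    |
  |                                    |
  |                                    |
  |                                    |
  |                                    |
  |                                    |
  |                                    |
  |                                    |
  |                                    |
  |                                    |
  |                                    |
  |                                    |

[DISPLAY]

+                                       
                                        
                                        
                                        
                                        
                                        
                                        
                                        
                                        
                                        
                                        
                                        
                                        
                                        
                                        
                                        
                                        
                                        
                                        
                                        
                                        


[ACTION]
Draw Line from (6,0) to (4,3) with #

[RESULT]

+                                       
                                        
                                        
                                        
   #                                    
 ##                                     
#                                       
                                        
                                        
                                        
                                        
                                        
                                        
                                        
                                        
                                        
                                        
                                        
                                        
                                        
                                        


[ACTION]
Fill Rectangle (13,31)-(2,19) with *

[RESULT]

+                                       
                                        
                   *************        
                   *************        
   #               *************        
 ##                *************        
#                  *************        
                   *************        
                   *************        
                   *************        
                   *************        
                   *************        
                   *************        
                   *************        
                                        
                                        
                                        
                                        
                                        
                                        
                                        


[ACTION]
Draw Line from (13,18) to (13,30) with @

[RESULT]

+                                       
                                        
                   *************        
                   *************        
   #               *************        
 ##                *************        
#                  *************        
                   *************        
                   *************        
                   *************        
                   *************        
                   *************        
                   *************        
                  @@@@@@@@@@@@@*        
                                        
                                        
                                        
                                        
                                        
                                        
                                        


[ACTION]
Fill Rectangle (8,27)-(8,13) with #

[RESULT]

+                                       
                                        
                   *************        
                   *************        
   #               *************        
 ##                *************        
#                  *************        
                   *************        
             ###############****        
                   *************        
                   *************        
                   *************        
                   *************        
                  @@@@@@@@@@@@@*        
                                        
                                        
                                        
                                        
                                        
                                        
                                        


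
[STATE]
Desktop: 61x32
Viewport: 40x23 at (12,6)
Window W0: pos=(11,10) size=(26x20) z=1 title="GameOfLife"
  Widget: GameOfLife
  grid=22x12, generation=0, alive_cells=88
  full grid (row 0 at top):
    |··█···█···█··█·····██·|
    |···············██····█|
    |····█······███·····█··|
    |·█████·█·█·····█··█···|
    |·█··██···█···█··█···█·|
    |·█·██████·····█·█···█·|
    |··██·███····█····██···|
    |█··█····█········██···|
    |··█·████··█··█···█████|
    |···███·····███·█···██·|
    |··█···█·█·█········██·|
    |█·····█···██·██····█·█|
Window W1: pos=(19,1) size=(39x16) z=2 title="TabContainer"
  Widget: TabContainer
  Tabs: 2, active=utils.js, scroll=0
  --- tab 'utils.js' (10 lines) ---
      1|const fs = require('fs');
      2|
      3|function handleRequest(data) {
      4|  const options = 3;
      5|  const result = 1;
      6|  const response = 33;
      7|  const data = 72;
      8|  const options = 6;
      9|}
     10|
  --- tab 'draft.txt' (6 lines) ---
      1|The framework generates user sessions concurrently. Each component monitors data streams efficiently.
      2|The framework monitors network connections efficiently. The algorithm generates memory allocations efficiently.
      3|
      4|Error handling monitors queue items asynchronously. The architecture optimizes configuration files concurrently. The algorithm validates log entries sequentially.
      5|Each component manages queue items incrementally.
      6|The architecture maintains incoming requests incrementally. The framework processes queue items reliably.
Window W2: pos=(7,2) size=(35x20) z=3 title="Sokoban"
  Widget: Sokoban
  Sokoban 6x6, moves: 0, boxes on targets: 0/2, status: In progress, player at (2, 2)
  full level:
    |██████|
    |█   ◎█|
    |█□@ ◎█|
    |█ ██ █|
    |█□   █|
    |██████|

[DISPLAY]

◎█                           ┃');       
◎█                           ┃          
 █                           ┃(data) {  
 █                           ┃          
██                           ┃          
s: 0  0/2                    ┃          
                             ┃          
                             ┃          
                             ┃          
                             ┃          
                             ┃━━━━━━━━━━
                             ┃          
                             ┃          
                             ┃          
                             ┃          
━━━━━━━━━━━━━━━━━━━━━━━━━━━━━┛          
··█·████··█··█···█████  ┃               
···███·····███·█···██·  ┃               
··█···█·█·█········██·  ┃               
█·····█···██·██····█·█  ┃               
                        ┃               
                        ┃               
                        ┃               


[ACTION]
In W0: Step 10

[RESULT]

◎█                           ┃');       
◎█                           ┃          
 █                           ┃(data) {  
 █                           ┃          
██                           ┃          
s: 0  0/2                    ┃          
                             ┃          
                             ┃          
                             ┃          
                             ┃          
                             ┃━━━━━━━━━━
                             ┃          
                             ┃          
                             ┃          
                             ┃          
━━━━━━━━━━━━━━━━━━━━━━━━━━━━━┛          
·····█··█········██···  ┃               
·····███········█·█···  ┃               
·······███·······█····  ┃               
······················  ┃               
                        ┃               
                        ┃               
                        ┃               


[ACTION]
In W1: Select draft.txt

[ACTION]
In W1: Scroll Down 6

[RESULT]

◎█                           ┃ains incom
◎█                           ┃          
 █                           ┃          
 █                           ┃          
██                           ┃          
s: 0  0/2                    ┃          
                             ┃          
                             ┃          
                             ┃          
                             ┃          
                             ┃━━━━━━━━━━
                             ┃          
                             ┃          
                             ┃          
                             ┃          
━━━━━━━━━━━━━━━━━━━━━━━━━━━━━┛          
·····█··█········██···  ┃               
·····███········█·█···  ┃               
·······███·······█····  ┃               
······················  ┃               
                        ┃               
                        ┃               
                        ┃               


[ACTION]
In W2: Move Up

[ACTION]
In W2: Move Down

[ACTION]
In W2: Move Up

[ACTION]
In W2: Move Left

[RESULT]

◎█                           ┃ains incom
◎█                           ┃          
 █                           ┃          
 █                           ┃          
██                           ┃          
s: 4  0/2                    ┃          
                             ┃          
                             ┃          
                             ┃          
                             ┃          
                             ┃━━━━━━━━━━
                             ┃          
                             ┃          
                             ┃          
                             ┃          
━━━━━━━━━━━━━━━━━━━━━━━━━━━━━┛          
·····█··█········██···  ┃               
·····███········█·█···  ┃               
·······███·······█····  ┃               
······················  ┃               
                        ┃               
                        ┃               
                        ┃               


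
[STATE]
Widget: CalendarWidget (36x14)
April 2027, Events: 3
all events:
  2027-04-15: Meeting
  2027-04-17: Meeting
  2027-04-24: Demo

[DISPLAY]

             April 2027             
Mo Tu We Th Fr Sa Su                
          1  2  3  4                
 5  6  7  8  9 10 11                
12 13 14 15* 16 17* 18              
19 20 21 22 23 24* 25               
26 27 28 29 30                      
                                    
                                    
                                    
                                    
                                    
                                    
                                    


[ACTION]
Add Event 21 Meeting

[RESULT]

             April 2027             
Mo Tu We Th Fr Sa Su                
          1  2  3  4                
 5  6  7  8  9 10 11                
12 13 14 15* 16 17* 18              
19 20 21* 22 23 24* 25              
26 27 28 29 30                      
                                    
                                    
                                    
                                    
                                    
                                    
                                    


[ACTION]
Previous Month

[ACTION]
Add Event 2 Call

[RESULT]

             March 2027             
Mo Tu We Th Fr Sa Su                
 1  2*  3  4  5  6  7               
 8  9 10 11 12 13 14                
15 16 17 18 19 20 21                
22 23 24 25 26 27 28                
29 30 31                            
                                    
                                    
                                    
                                    
                                    
                                    
                                    


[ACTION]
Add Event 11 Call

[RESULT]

             March 2027             
Mo Tu We Th Fr Sa Su                
 1  2*  3  4  5  6  7               
 8  9 10 11* 12 13 14               
15 16 17 18 19 20 21                
22 23 24 25 26 27 28                
29 30 31                            
                                    
                                    
                                    
                                    
                                    
                                    
                                    


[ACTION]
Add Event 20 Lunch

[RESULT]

             March 2027             
Mo Tu We Th Fr Sa Su                
 1  2*  3  4  5  6  7               
 8  9 10 11* 12 13 14               
15 16 17 18 19 20* 21               
22 23 24 25 26 27 28                
29 30 31                            
                                    
                                    
                                    
                                    
                                    
                                    
                                    


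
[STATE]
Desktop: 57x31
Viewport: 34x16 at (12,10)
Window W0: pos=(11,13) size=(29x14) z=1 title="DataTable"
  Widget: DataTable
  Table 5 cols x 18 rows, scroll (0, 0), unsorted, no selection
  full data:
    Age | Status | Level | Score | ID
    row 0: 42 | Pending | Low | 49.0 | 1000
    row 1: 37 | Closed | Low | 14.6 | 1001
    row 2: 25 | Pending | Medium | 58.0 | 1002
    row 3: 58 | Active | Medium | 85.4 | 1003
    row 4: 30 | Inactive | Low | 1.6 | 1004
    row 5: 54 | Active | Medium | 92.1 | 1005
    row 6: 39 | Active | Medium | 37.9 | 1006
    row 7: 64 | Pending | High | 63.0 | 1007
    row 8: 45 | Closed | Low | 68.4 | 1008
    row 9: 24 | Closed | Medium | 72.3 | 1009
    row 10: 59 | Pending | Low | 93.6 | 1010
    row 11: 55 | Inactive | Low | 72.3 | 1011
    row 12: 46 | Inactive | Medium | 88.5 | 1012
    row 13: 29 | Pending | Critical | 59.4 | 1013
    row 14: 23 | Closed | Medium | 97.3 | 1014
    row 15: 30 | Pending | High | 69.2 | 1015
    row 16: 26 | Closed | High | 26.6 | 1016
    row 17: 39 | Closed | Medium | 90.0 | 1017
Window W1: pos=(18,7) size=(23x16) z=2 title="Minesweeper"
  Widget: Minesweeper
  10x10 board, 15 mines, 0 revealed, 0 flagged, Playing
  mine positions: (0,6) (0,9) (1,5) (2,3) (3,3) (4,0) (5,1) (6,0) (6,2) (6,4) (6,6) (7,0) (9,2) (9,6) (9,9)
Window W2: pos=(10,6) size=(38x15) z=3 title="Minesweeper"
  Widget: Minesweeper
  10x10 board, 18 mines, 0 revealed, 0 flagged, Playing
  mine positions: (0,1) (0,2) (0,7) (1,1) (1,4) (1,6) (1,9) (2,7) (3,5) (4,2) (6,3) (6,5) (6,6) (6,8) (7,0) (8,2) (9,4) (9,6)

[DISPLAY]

■■■■■■■■■                         
■■■■■■■■■                         
■■■■■■■■■                         
■■■■■■■■■                         
■■■■■■■■■                         
■■■■■■■■■                         
■■■■■■■■■                         
■■■■■■■■■                         
■■■■■■■■■                         
                                  
━━━━━━━━━━━━━━━━━━━━━━━━━━━━━━━━━━
58 │Ac┃                     ┃     
30 │In┗━━━━━━━━━━━━━━━━━━━━━┛     
54 │Active  │Medium  │92.1 ┃      
39 │Active  │Medium  │37.9 ┃      
64 │Pending │High    │63.0 ┃      


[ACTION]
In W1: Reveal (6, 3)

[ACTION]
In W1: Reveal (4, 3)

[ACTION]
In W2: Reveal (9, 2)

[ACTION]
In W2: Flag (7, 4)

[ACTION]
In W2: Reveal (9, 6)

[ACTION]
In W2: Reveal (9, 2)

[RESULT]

✹■■✹■✹■■✹                         
■■■■■■✹■■                         
■■■■✹■■■■                         
■✹■■■■■■■                         
■■■■■■■■■                         
■■✹■✹✹■✹■                         
■■■⚑■■■■■                         
■✹■■■■■■■                         
■1■✹■✹■■■                         
                                  
━━━━━━━━━━━━━━━━━━━━━━━━━━━━━━━━━━
58 │Ac┃                     ┃     
30 │In┗━━━━━━━━━━━━━━━━━━━━━┛     
54 │Active  │Medium  │92.1 ┃      
39 │Active  │Medium  │37.9 ┃      
64 │Pending │High    │63.0 ┃      


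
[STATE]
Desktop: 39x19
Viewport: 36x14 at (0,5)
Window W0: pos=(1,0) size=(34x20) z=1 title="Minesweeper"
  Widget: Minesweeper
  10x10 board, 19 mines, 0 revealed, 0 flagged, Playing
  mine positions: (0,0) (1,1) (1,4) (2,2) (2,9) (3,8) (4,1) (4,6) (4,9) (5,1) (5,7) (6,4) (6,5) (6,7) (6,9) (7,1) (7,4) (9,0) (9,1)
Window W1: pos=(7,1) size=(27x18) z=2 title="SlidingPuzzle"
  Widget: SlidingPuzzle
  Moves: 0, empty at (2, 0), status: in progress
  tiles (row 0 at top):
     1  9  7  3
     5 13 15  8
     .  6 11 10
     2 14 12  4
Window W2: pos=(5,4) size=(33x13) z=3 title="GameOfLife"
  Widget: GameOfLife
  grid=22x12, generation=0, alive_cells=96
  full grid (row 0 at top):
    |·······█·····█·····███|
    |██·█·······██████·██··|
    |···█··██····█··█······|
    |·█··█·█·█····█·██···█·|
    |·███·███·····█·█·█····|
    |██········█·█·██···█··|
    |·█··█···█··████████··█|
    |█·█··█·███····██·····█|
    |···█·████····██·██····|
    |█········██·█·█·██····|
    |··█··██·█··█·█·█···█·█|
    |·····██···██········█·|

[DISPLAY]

 ┃■■■┃ GameOfLife                   
 ┃■■■┠──────────────────────────────
 ┃■■■┃Gen: 0                        
 ┃■■■┃···█··██····█··█······        
 ┃■■■┃·█··█·█·█····█·██···█·        
 ┃■■■┃·███·███·····█·█·█····        
 ┃■■■┃██········█·█·██···█··        
 ┃■■■┃·█··█···█··████████··█        
 ┃   ┃█·█··█·███····██·····█        
 ┃   ┃···█·████····██·██····        
 ┃   ┃█········██·█·█·██····        
 ┃   ┗━━━━━━━━━━━━━━━━━━━━━━━━━━━━━━
 ┃     ┃                         ┃┃ 
 ┃     ┗━━━━━━━━━━━━━━━━━━━━━━━━━┛┃ 


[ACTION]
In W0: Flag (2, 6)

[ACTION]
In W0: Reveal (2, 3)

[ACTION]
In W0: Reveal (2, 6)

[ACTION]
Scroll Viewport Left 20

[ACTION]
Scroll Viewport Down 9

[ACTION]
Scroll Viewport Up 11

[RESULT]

 ┏━━━━━━━━━━━━━━━━━━━━━━━━━━━━━━━━┓ 
 ┃ Mine┏━━━━━━━━━━━━━━━━━━━━━━━━━┓┃ 
 ┠─────┃ SlidingPuzzle           ┃┨ 
 ┃■■■■■┠─────────────────────────┨┃ 
 ┃■■■┏━━━━━━━━━━━━━━━━━━━━━━━━━━━━━━
 ┃■■■┃ GameOfLife                   
 ┃■■■┠──────────────────────────────
 ┃■■■┃Gen: 0                        
 ┃■■■┃···█··██····█··█······        
 ┃■■■┃·█··█·█·█····█·██···█·        
 ┃■■■┃·███·███·····█·█·█····        
 ┃■■■┃██········█·█·██···█··        
 ┃■■■┃·█··█···█··████████··█        
 ┃   ┃█·█··█·███····██·····█        
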